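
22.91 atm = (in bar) 23.21. Check: 1 atm = 101325 Pa, so 22.91 atm = 22.91 * 101325 = 2321355.8 Pa. 1 bar = 100000 Pa, so 2321355.8 Pa = 2321355.8 / 100000 = 23.213558 bar ≈ 23.21 bar (4 s.f.).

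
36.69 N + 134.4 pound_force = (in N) 36.69 N is already in N. 1 pound_force = 4.4482216 N, so 134.4 pound_force = 134.4 * 4.4482216 = 597.84099 N. Sum: 36.69 + 597.84099 = 634.53099 N. Result: 634.53099 N ≈ 634.5 N (4 s.f.). Final answer: 634.5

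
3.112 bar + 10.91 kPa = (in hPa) 1 bar = 100000 Pa, so 3.112 bar = 3.112 * 100000 = 311200 Pa. 1 kPa = 1000 Pa, so 10.91 kPa = 10.91 * 1000 = 10910 Pa. Sum: 311200 + 10910 = 322110 Pa. 1 hPa = 100 Pa, so 322110 Pa = 322110 / 100 = 3221.1 hPa ≈ 3221 hPa (4 s.f.). Final answer: 3221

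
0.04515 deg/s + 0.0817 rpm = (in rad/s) 0.009344. Check: 1 deg/s = 0.017453293 rad/s, so 0.04515 deg/s = 0.04515 * 0.017453293 = 0.00078801616 rad/s. 1 rpm = 0.10471976 rad/s, so 0.0817 rpm = 0.0817 * 0.10471976 = 0.008555604 rad/s. Sum: 0.00078801616 + 0.008555604 = 0.0093436202 rad/s. Result: 0.0093436202 rad/s ≈ 0.009344 rad/s (4 s.f.).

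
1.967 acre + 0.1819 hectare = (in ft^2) 1 acre = 4046.8564 m^2, so 1.967 acre = 1.967 * 4046.8564 = 7960.1666 m^2. 1 hectare = 10000 m^2, so 0.1819 hectare = 0.1819 * 10000 = 1819 m^2. Sum: 7960.1666 + 1819 = 9779.1666 m^2. 1 ft^2 = 0.09290304 m^2, so 9779.1666 m^2 = 9779.1666 / 0.09290304 = 105262.07 ft^2 ≈ 1.053e+05 ft^2 (4 s.f.). Final answer: 1.053e+05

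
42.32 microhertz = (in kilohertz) 1 microhertz = 1e-06 Hz, so 42.32 microhertz = 42.32 * 1e-06 = 4.232e-05 Hz. 1 kilohertz = 1000 Hz, so 4.232e-05 Hz = 4.232e-05 / 1000 = 4.232e-08 kilohertz. Final answer: 4.232e-08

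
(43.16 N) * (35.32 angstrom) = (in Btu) 43.16 N is already in N. 1 angstrom = 1e-10 m, so 35.32 angstrom = 35.32 * 1e-10 = 3.532e-09 m. Combine: 43.16 N * 3.532e-09 m = 1.5244112e-07 J. 1 Btu = 1055.0559 J, so 1.5244112e-07 J = 1.5244112e-07 / 1055.0559 = 1.444863e-10 Btu ≈ 1.445e-10 Btu (4 s.f.). Final answer: 1.445e-10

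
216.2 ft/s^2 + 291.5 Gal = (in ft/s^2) 1 ft/s^2 = 0.3048 m/s^2, so 216.2 ft/s^2 = 216.2 * 0.3048 = 65.89776 m/s^2. 1 Gal = 0.01 m/s^2, so 291.5 Gal = 291.5 * 0.01 = 2.915 m/s^2. Sum: 65.89776 + 2.915 = 68.81276 m/s^2. 1 ft/s^2 = 0.3048 m/s^2, so 68.81276 m/s^2 = 68.81276 / 0.3048 = 225.76365 ft/s^2 ≈ 225.8 ft/s^2 (4 s.f.). Final answer: 225.8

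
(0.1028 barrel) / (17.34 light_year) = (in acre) 1 barrel = 0.15898729 m^3, so 0.1028 barrel = 0.1028 * 0.15898729 = 0.016343894 m^3. 1 light_year = 9.4607305e+15 m, so 17.34 light_year = 17.34 * 9.4607305e+15 = 1.6404907e+17 m. Combine: 0.016343894 m^3 / 1.6404907e+17 m = 9.9628082e-20 m^2. 1 acre = 4046.8564 m^2, so 9.9628082e-20 m^2 = 9.9628082e-20 / 4046.8564 = 2.4618635e-23 acre ≈ 2.462e-23 acre (4 s.f.). Final answer: 2.462e-23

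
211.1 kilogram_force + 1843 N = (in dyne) 3.913e+08. Check: 1 kilogram_force = 9.80665 N, so 211.1 kilogram_force = 211.1 * 9.80665 = 2070.1838 N. 1843 N is already in N. Sum: 2070.1838 + 1843 = 3913.1838 N. 1 dyne = 1e-05 N, so 3913.1838 N = 3913.1838 / 1e-05 = 3.9131838e+08 dyne ≈ 3.913e+08 dyne (4 s.f.).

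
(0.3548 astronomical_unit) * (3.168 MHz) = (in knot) 1 astronomical_unit = 1.4959787e+11 m, so 0.3548 astronomical_unit = 0.3548 * 1.4959787e+11 = 5.3077325e+10 m. 1 MHz = 1000000 Hz, so 3.168 MHz = 3.168 * 1000000 = 3168000 Hz. Combine: 5.3077325e+10 m * 3168000 Hz = 1.6814896e+17 m/s. 1 knot = 0.51444444 m/s, so 1.6814896e+17 m/s = 1.6814896e+17 / 0.51444444 = 3.2685544e+17 knot ≈ 3.269e+17 knot (4 s.f.). Final answer: 3.269e+17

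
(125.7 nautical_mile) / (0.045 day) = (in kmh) 1 nautical_mile = 1852 m, so 125.7 nautical_mile = 125.7 * 1852 = 232796.4 m. 1 day = 86400 s, so 0.045 day = 0.045 * 86400 = 3888 s. Combine: 232796.4 m / 3888 s = 59.875617 m/s. 1 kmh = 0.27777778 m/s, so 59.875617 m/s = 59.875617 / 0.27777778 = 215.55222 kmh ≈ 215.6 kmh (4 s.f.). Final answer: 215.6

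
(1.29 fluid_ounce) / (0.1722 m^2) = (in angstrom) 1 fluid_ounce = 2.957353e-05 m^3, so 1.29 fluid_ounce = 1.29 * 2.957353e-05 = 3.8149853e-05 m^3. 0.1722 m^2 is already in m^2. Combine: 3.8149853e-05 m^3 / 0.1722 m^2 = 0.00022154386 m. 1 angstrom = 1e-10 m, so 0.00022154386 m = 0.00022154386 / 1e-10 = 2215438.6 angstrom ≈ 2.215e+06 angstrom (4 s.f.). Final answer: 2.215e+06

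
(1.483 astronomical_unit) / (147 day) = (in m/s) 1 astronomical_unit = 1.4959787e+11 m, so 1.483 astronomical_unit = 1.483 * 1.4959787e+11 = 2.2185364e+11 m. 1 day = 86400 s, so 147 day = 147 * 86400 = 12700800 s. Combine: 2.2185364e+11 m / 12700800 s = 17467.69 m/s. Result: 17467.69 m/s ≈ 1.747e+04 m/s (4 s.f.). Final answer: 1.747e+04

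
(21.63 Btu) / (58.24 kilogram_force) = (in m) 39.96. Check: 1 Btu = 1055.0559 J, so 21.63 Btu = 21.63 * 1055.0559 = 22820.858 J. 1 kilogram_force = 9.80665 N, so 58.24 kilogram_force = 58.24 * 9.80665 = 571.1393 N. Combine: 22820.858 J / 571.1393 N = 39.956729 m. Result: 39.956729 m ≈ 39.96 m (4 s.f.).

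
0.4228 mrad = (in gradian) 0.02692. Check: 1 mrad = 0.001 rad, so 0.4228 mrad = 0.4228 * 0.001 = 0.0004228 rad. 1 gradian = 0.015707963 rad, so 0.0004228 rad = 0.0004228 / 0.015707963 = 0.026916284 gradian ≈ 0.02692 gradian (4 s.f.).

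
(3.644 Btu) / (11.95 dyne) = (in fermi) 3.217e+22. Check: 1 Btu = 1055.0559 J, so 3.644 Btu = 3.644 * 1055.0559 = 3844.6235 J. 1 dyne = 1e-05 N, so 11.95 dyne = 11.95 * 1e-05 = 0.0001195 N. Combine: 3844.6235 J / 0.0001195 N = 32172582 m. 1 fermi = 1e-15 m, so 32172582 m = 32172582 / 1e-15 = 3.2172582e+22 fermi ≈ 3.217e+22 fermi (4 s.f.).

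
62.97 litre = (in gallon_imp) 13.85. Check: 1 litre = 0.001 m^3, so 62.97 litre = 62.97 * 0.001 = 0.06297 m^3. 1 gallon_imp = 0.00454609 m^3, so 0.06297 m^3 = 0.06297 / 0.00454609 = 13.851464 gallon_imp ≈ 13.85 gallon_imp (4 s.f.).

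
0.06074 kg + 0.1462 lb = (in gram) 0.06074 kg is already in kg. 1 lb = 0.45359237 kg, so 0.1462 lb = 0.1462 * 0.45359237 = 0.066315204 kg. Sum: 0.06074 + 0.066315204 = 0.1270552 kg. 1 gram = 0.001 kg, so 0.1270552 kg = 0.1270552 / 0.001 = 127.0552 gram ≈ 127.1 gram (4 s.f.). Final answer: 127.1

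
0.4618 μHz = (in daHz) 4.618e-08. Check: 1 μHz = 1e-06 Hz, so 0.4618 μHz = 0.4618 * 1e-06 = 4.618e-07 Hz. 1 daHz = 10 Hz, so 4.618e-07 Hz = 4.618e-07 / 10 = 4.618e-08 daHz.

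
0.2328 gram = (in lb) 0.0005132. Check: 1 gram = 0.001 kg, so 0.2328 gram = 0.2328 * 0.001 = 0.0002328 kg. 1 lb = 0.45359237 kg, so 0.0002328 kg = 0.0002328 / 0.45359237 = 0.00051323615 lb ≈ 0.0005132 lb (4 s.f.).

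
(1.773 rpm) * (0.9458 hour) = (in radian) 1 rpm = 0.10471976 rad/s, so 1.773 rpm = 1.773 * 0.10471976 = 0.18566813 rad/s. 1 hour = 3600 s, so 0.9458 hour = 0.9458 * 3600 = 3404.88 s. Combine: 0.18566813 rad/s * 3404.88 s = 632.17769 rad. 632.17769 rad = 632.17769 radian ≈ 632.2 radian (4 s.f.). Final answer: 632.2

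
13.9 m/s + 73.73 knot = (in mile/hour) 115.9. Check: 13.9 m/s is already in m/s. 1 knot = 0.51444444 m/s, so 73.73 knot = 73.73 * 0.51444444 = 37.929989 m/s. Sum: 13.9 + 37.929989 = 51.829989 m/s. 1 mile/hour = 0.44704 m/s, so 51.829989 m/s = 51.829989 / 0.44704 = 115.94038 mile/hour ≈ 115.9 mile/hour (4 s.f.).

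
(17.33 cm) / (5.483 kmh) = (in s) 1 cm = 0.01 m, so 17.33 cm = 17.33 * 0.01 = 0.1733 m. 1 kmh = 0.27777778 m/s, so 5.483 kmh = 5.483 * 0.27777778 = 1.5230556 m/s. Combine: 0.1733 m / 1.5230556 m/s = 0.11378442 s. Result: 0.11378442 s ≈ 0.1138 s (4 s.f.). Final answer: 0.1138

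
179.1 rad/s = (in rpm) 1710. Check: 1 rpm = 0.10471976 rad/s, so 179.1 rad/s = 179.1 / 0.10471976 = 1710.279 rpm ≈ 1710 rpm (4 s.f.).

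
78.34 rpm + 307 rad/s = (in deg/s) 1 rpm = 0.10471976 rad/s, so 78.34 rpm = 78.34 * 0.10471976 = 8.2037456 rad/s. 307 rad/s is already in rad/s. Sum: 8.2037456 + 307 = 315.20375 rad/s. 1 deg/s = 0.017453293 rad/s, so 315.20375 rad/s = 315.20375 / 0.017453293 = 18059.844 deg/s ≈ 1.806e+04 deg/s (4 s.f.). Final answer: 1.806e+04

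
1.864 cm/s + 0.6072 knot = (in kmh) 1.192. Check: 1 cm/s = 0.01 m/s, so 1.864 cm/s = 1.864 * 0.01 = 0.01864 m/s. 1 knot = 0.51444444 m/s, so 0.6072 knot = 0.6072 * 0.51444444 = 0.31237067 m/s. Sum: 0.01864 + 0.31237067 = 0.33101067 m/s. 1 kmh = 0.27777778 m/s, so 0.33101067 m/s = 0.33101067 / 0.27777778 = 1.1916384 kmh ≈ 1.192 kmh (4 s.f.).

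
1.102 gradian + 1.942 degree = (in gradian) 1 gradian = 0.015707963 rad, so 1.102 gradian = 1.102 * 0.015707963 = 0.017310176 rad. 1 degree = 0.017453293 rad, so 1.942 degree = 1.942 * 0.017453293 = 0.033894294 rad. Sum: 0.017310176 + 0.033894294 = 0.05120447 rad. 1 gradian = 0.015707963 rad, so 0.05120447 rad = 0.05120447 / 0.015707963 = 3.2597778 gradian ≈ 3.26 gradian (4 s.f.). Final answer: 3.26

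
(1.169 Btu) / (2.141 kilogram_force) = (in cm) 1 Btu = 1055.0559 J, so 1.169 Btu = 1.169 * 1055.0559 = 1233.3603 J. 1 kilogram_force = 9.80665 N, so 2.141 kilogram_force = 2.141 * 9.80665 = 20.996038 N. Combine: 1233.3603 J / 20.996038 N = 58.742526 m. 1 cm = 0.01 m, so 58.742526 m = 58.742526 / 0.01 = 5874.2526 cm ≈ 5874 cm (4 s.f.). Final answer: 5874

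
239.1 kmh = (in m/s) 66.42. Check: 1 kmh = 0.27777778 m/s, so 239.1 kmh = 239.1 * 0.27777778 = 66.416667 m/s. Result: 66.416667 m/s ≈ 66.42 m/s (4 s.f.).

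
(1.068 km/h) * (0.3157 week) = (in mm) 1 km/h = 0.27777778 m/s, so 1.068 km/h = 1.068 * 0.27777778 = 0.29666667 m/s. 1 week = 604800 s, so 0.3157 week = 0.3157 * 604800 = 190935.36 s. Combine: 0.29666667 m/s * 190935.36 s = 56644.157 m. 1 mm = 0.001 m, so 56644.157 m = 56644.157 / 0.001 = 56644157 mm ≈ 5.664e+07 mm (4 s.f.). Final answer: 5.664e+07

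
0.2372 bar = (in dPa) 1 bar = 100000 Pa, so 0.2372 bar = 0.2372 * 100000 = 23720 Pa. 1 dPa = 0.1 Pa, so 23720 Pa = 23720 / 0.1 = 237200 dPa ≈ 2.372e+05 dPa (4 s.f.). Final answer: 2.372e+05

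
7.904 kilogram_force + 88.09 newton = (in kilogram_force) 16.89. Check: 1 kilogram_force = 9.80665 N, so 7.904 kilogram_force = 7.904 * 9.80665 = 77.511762 N. 88.09 newton = 88.09 N. Sum: 77.511762 + 88.09 = 165.60176 N. 1 kilogram_force = 9.80665 N, so 165.60176 N = 165.60176 / 9.80665 = 16.88668 kilogram_force ≈ 16.89 kilogram_force (4 s.f.).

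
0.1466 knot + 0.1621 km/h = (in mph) 0.2694. Check: 1 knot = 0.51444444 m/s, so 0.1466 knot = 0.1466 * 0.51444444 = 0.075417556 m/s. 1 km/h = 0.27777778 m/s, so 0.1621 km/h = 0.1621 * 0.27777778 = 0.045027778 m/s. Sum: 0.075417556 + 0.045027778 = 0.12044533 m/s. 1 mph = 0.44704 m/s, so 0.12044533 m/s = 0.12044533 / 0.44704 = 0.26942854 mph ≈ 0.2694 mph (4 s.f.).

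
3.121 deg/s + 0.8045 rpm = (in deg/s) 7.948. Check: 1 deg/s = 0.017453293 rad/s, so 3.121 deg/s = 3.121 * 0.017453293 = 0.054471726 rad/s. 1 rpm = 0.10471976 rad/s, so 0.8045 rpm = 0.8045 * 0.10471976 = 0.084247043 rad/s. Sum: 0.054471726 + 0.084247043 = 0.13871877 rad/s. 1 deg/s = 0.017453293 rad/s, so 0.13871877 rad/s = 0.13871877 / 0.017453293 = 7.948 deg/s.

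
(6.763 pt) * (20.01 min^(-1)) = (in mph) 1 pt = 0.00035277778 m, so 6.763 pt = 6.763 * 0.00035277778 = 0.0023858361 m. 1 min^(-1) = 0.016666667 Hz, so 20.01 min^(-1) = 20.01 * 0.016666667 = 0.3335 Hz. Combine: 0.0023858361 m * 0.3335 Hz = 0.00079567634 m/s. 1 mph = 0.44704 m/s, so 0.00079567634 m/s = 0.00079567634 / 0.44704 = 0.0017798773 mph ≈ 0.00178 mph (4 s.f.). Final answer: 0.00178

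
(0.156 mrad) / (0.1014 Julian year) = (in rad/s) 4.875e-11. Check: 1 mrad = 0.001 rad, so 0.156 mrad = 0.156 * 0.001 = 0.000156 rad. 1 Julian year = 31557600 s, so 0.1014 Julian year = 0.1014 * 31557600 = 3199940.6 s. Combine: 0.000156 rad / 3199940.6 s = 4.8750904e-11 rad/s. Result: 4.8750904e-11 rad/s ≈ 4.875e-11 rad/s (4 s.f.).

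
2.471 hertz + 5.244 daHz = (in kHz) 2.471 hertz = 2.471 Hz. 1 daHz = 10 Hz, so 5.244 daHz = 5.244 * 10 = 52.44 Hz. Sum: 2.471 + 52.44 = 54.911 Hz. 1 kHz = 1000 Hz, so 54.911 Hz = 54.911 / 1000 = 0.054911 kHz ≈ 0.05491 kHz (4 s.f.). Final answer: 0.05491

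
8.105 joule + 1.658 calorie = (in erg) 8.105 joule = 8.105 J. 1 calorie = 4.184 J, so 1.658 calorie = 1.658 * 4.184 = 6.937072 J. Sum: 8.105 + 6.937072 = 15.042072 J. 1 erg = 1e-07 J, so 15.042072 J = 15.042072 / 1e-07 = 1.5042072e+08 erg ≈ 1.504e+08 erg (4 s.f.). Final answer: 1.504e+08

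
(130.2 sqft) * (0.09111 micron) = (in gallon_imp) 0.0002424. Check: 1 sqft = 0.09290304 m^2, so 130.2 sqft = 130.2 * 0.09290304 = 12.095976 m^2. 1 micron = 1e-06 m, so 0.09111 micron = 0.09111 * 1e-06 = 9.111e-08 m. Combine: 12.095976 m^2 * 9.111e-08 m = 1.1020644e-06 m^3. 1 gallon_imp = 0.00454609 m^3, so 1.1020644e-06 m^3 = 1.1020644e-06 / 0.00454609 = 0.00024242027 gallon_imp ≈ 0.0002424 gallon_imp (4 s.f.).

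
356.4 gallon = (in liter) 1349. Check: 1 gallon = 0.0037854118 m^3, so 356.4 gallon = 356.4 * 0.0037854118 = 1.3491208 m^3. 1 liter = 0.001 m^3, so 1.3491208 m^3 = 1.3491208 / 0.001 = 1349.1208 liter ≈ 1349 liter (4 s.f.).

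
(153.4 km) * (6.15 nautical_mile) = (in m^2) 1.747e+09. Check: 1 km = 1000 m, so 153.4 km = 153.4 * 1000 = 153400 m. 1 nautical_mile = 1852 m, so 6.15 nautical_mile = 6.15 * 1852 = 11389.8 m. Combine: 153400 m * 11389.8 m = 1.7471953e+09 m^2. Result: 1.7471953e+09 m^2 ≈ 1.747e+09 m^2 (4 s.f.).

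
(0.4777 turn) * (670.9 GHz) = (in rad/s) 2.014e+12. Check: 1 turn = 6.2831853 rad, so 0.4777 turn = 0.4777 * 6.2831853 = 3.0014776 rad. 1 GHz = 1e+09 Hz, so 670.9 GHz = 670.9 * 1e+09 = 6.709e+11 Hz. Combine: 3.0014776 rad * 6.709e+11 Hz = 2.0136913e+12 rad/s. Result: 2.0136913e+12 rad/s ≈ 2.014e+12 rad/s (4 s.f.).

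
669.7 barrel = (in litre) 1.065e+05. Check: 1 barrel = 0.15898729 m^3, so 669.7 barrel = 669.7 * 0.15898729 = 106.47379 m^3. 1 litre = 0.001 m^3, so 106.47379 m^3 = 106.47379 / 0.001 = 106473.79 litre ≈ 1.065e+05 litre (4 s.f.).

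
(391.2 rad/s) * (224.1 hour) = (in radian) 391.2 rad/s is already in rad/s. 1 hour = 3600 s, so 224.1 hour = 224.1 * 3600 = 806760 s. Combine: 391.2 rad/s * 806760 s = 3.1560451e+08 rad. 3.1560451e+08 rad = 3.1560451e+08 radian ≈ 3.156e+08 radian (4 s.f.). Final answer: 3.156e+08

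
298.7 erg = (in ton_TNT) 7.139e-15. Check: 1 erg = 1e-07 J, so 298.7 erg = 298.7 * 1e-07 = 2.987e-05 J. 1 ton_TNT = 4.184e+09 J, so 2.987e-05 J = 2.987e-05 / 4.184e+09 = 7.1391013e-15 ton_TNT ≈ 7.139e-15 ton_TNT (4 s.f.).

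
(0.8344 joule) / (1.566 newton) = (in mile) 0.0003311. Check: 0.8344 joule = 0.8344 J. 1.566 newton = 1.566 N. Combine: 0.8344 J / 1.566 N = 0.53282248 m. 1 mile = 1609.344 m, so 0.53282248 m = 0.53282248 / 1609.344 = 0.00033108054 mile ≈ 0.0003311 mile (4 s.f.).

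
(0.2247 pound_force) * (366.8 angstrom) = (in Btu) 1 pound_force = 4.4482216 N, so 0.2247 pound_force = 0.2247 * 4.4482216 = 0.9995154 N. 1 angstrom = 1e-10 m, so 366.8 angstrom = 366.8 * 1e-10 = 3.668e-08 m. Combine: 0.9995154 N * 3.668e-08 m = 3.6662225e-08 J. 1 Btu = 1055.0559 J, so 3.6662225e-08 J = 3.6662225e-08 / 1055.0559 = 3.4749084e-11 Btu ≈ 3.475e-11 Btu (4 s.f.). Final answer: 3.475e-11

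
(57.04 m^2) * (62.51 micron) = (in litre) 3.566. Check: 57.04 m^2 is already in m^2. 1 micron = 1e-06 m, so 62.51 micron = 62.51 * 1e-06 = 6.251e-05 m. Combine: 57.04 m^2 * 6.251e-05 m = 0.0035655704 m^3. 1 litre = 0.001 m^3, so 0.0035655704 m^3 = 0.0035655704 / 0.001 = 3.5655704 litre ≈ 3.566 litre (4 s.f.).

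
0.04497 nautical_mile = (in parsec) 1 nautical_mile = 1852 m, so 0.04497 nautical_mile = 0.04497 * 1852 = 83.28444 m. 1 parsec = 3.0856776e+16 m, so 83.28444 m = 83.28444 / 3.0856776e+16 = 2.6990649e-15 parsec ≈ 2.699e-15 parsec (4 s.f.). Final answer: 2.699e-15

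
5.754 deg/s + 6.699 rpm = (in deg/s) 45.95. Check: 1 deg/s = 0.017453293 rad/s, so 5.754 deg/s = 5.754 * 0.017453293 = 0.10042625 rad/s. 1 rpm = 0.10471976 rad/s, so 6.699 rpm = 6.699 * 0.10471976 = 0.70151764 rad/s. Sum: 0.10042625 + 0.70151764 = 0.80194388 rad/s. 1 deg/s = 0.017453293 rad/s, so 0.80194388 rad/s = 0.80194388 / 0.017453293 = 45.948 deg/s ≈ 45.95 deg/s (4 s.f.).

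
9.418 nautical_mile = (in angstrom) 1 nautical_mile = 1852 m, so 9.418 nautical_mile = 9.418 * 1852 = 17442.136 m. 1 angstrom = 1e-10 m, so 17442.136 m = 17442.136 / 1e-10 = 1.7442136e+14 angstrom ≈ 1.744e+14 angstrom (4 s.f.). Final answer: 1.744e+14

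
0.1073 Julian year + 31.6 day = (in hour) 1699. Check: 1 Julian year = 31557600 s, so 0.1073 Julian year = 0.1073 * 31557600 = 3386130.5 s. 1 day = 86400 s, so 31.6 day = 31.6 * 86400 = 2730240 s. Sum: 3386130.5 + 2730240 = 6116370.5 s. 1 hour = 3600 s, so 6116370.5 s = 6116370.5 / 3600 = 1698.9918 hour ≈ 1699 hour (4 s.f.).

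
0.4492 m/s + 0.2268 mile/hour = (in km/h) 1.982. Check: 0.4492 m/s is already in m/s. 1 mile/hour = 0.44704 m/s, so 0.2268 mile/hour = 0.2268 * 0.44704 = 0.10138867 m/s. Sum: 0.4492 + 0.10138867 = 0.55058867 m/s. 1 km/h = 0.27777778 m/s, so 0.55058867 m/s = 0.55058867 / 0.27777778 = 1.9821192 km/h ≈ 1.982 km/h (4 s.f.).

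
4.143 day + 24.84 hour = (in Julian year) 0.01418. Check: 1 day = 86400 s, so 4.143 day = 4.143 * 86400 = 357955.2 s. 1 hour = 3600 s, so 24.84 hour = 24.84 * 3600 = 89424 s. Sum: 357955.2 + 89424 = 447379.2 s. 1 Julian year = 31557600 s, so 447379.2 s = 447379.2 / 31557600 = 0.014176591 Julian year ≈ 0.01418 Julian year (4 s.f.).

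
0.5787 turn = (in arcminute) 1 turn = 6.2831853 rad, so 0.5787 turn = 0.5787 * 6.2831853 = 3.6360793 rad. 1 arcminute = 0.00029088821 rad, so 3.6360793 rad = 3.6360793 / 0.00029088821 = 12499.92 arcminute ≈ 1.25e+04 arcminute (4 s.f.). Final answer: 1.25e+04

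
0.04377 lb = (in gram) 1 lb = 0.45359237 kg, so 0.04377 lb = 0.04377 * 0.45359237 = 0.019853738 kg. 1 gram = 0.001 kg, so 0.019853738 kg = 0.019853738 / 0.001 = 19.853738 gram ≈ 19.85 gram (4 s.f.). Final answer: 19.85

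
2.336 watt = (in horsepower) 2.336 watt = 2.336 W. 1 horsepower = 745.69987 W, so 2.336 W = 2.336 / 745.69987 = 0.0031326276 horsepower ≈ 0.003133 horsepower (4 s.f.). Final answer: 0.003133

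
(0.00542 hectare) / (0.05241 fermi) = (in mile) 6.426e+14. Check: 1 hectare = 10000 m^2, so 0.00542 hectare = 0.00542 * 10000 = 54.2 m^2. 1 fermi = 1e-15 m, so 0.05241 fermi = 0.05241 * 1e-15 = 5.241e-17 m. Combine: 54.2 m^2 / 5.241e-17 m = 1.0341538e+18 m. 1 mile = 1609.344 m, so 1.0341538e+18 m = 1.0341538e+18 / 1609.344 = 6.4259337e+14 mile ≈ 6.426e+14 mile (4 s.f.).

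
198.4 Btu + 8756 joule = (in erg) 2.181e+12. Check: 1 Btu = 1055.0559 J, so 198.4 Btu = 198.4 * 1055.0559 = 209323.08 J. 8756 joule = 8756 J. Sum: 209323.08 + 8756 = 218079.08 J. 1 erg = 1e-07 J, so 218079.08 J = 218079.08 / 1e-07 = 2.1807908e+12 erg ≈ 2.181e+12 erg (4 s.f.).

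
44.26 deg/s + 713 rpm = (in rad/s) 1 deg/s = 0.017453293 rad/s, so 44.26 deg/s = 44.26 * 0.017453293 = 0.77248273 rad/s. 1 rpm = 0.10471976 rad/s, so 713 rpm = 713 * 0.10471976 = 74.665185 rad/s. Sum: 0.77248273 + 74.665185 = 75.437668 rad/s. Result: 75.437668 rad/s ≈ 75.44 rad/s (4 s.f.). Final answer: 75.44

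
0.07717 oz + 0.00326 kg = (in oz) 1 oz = 0.028349523 kg, so 0.07717 oz = 0.07717 * 0.028349523 = 0.0021877327 kg. 0.00326 kg is already in kg. Sum: 0.0021877327 + 0.00326 = 0.0054477327 kg. 1 oz = 0.028349523 kg, so 0.0054477327 kg = 0.0054477327 / 0.028349523 = 0.19216312 oz ≈ 0.1922 oz (4 s.f.). Final answer: 0.1922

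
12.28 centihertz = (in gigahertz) 1 centihertz = 0.01 Hz, so 12.28 centihertz = 12.28 * 0.01 = 0.1228 Hz. 1 gigahertz = 1e+09 Hz, so 0.1228 Hz = 0.1228 / 1e+09 = 1.228e-10 gigahertz. Final answer: 1.228e-10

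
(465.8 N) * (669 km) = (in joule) 3.116e+08. Check: 465.8 N is already in N. 1 km = 1000 m, so 669 km = 669 * 1000 = 669000 m. Combine: 465.8 N * 669000 m = 3.116202e+08 J. 3.116202e+08 J = 3.116202e+08 joule ≈ 3.116e+08 joule (4 s.f.).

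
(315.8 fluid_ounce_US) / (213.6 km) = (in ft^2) 4.706e-07. Check: 1 fluid_ounce_US = 2.957353e-05 m^3, so 315.8 fluid_ounce_US = 315.8 * 2.957353e-05 = 0.0093393206 m^3. 1 km = 1000 m, so 213.6 km = 213.6 * 1000 = 213600 m. Combine: 0.0093393206 m^3 / 213600 m = 4.3723411e-08 m^2. 1 ft^2 = 0.09290304 m^2, so 4.3723411e-08 m^2 = 4.3723411e-08 / 0.09290304 = 4.7063488e-07 ft^2 ≈ 4.706e-07 ft^2 (4 s.f.).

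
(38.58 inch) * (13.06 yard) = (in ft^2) 126. Check: 1 inch = 0.0254 m, so 38.58 inch = 38.58 * 0.0254 = 0.979932 m. 1 yard = 0.9144 m, so 13.06 yard = 13.06 * 0.9144 = 11.942064 m. Combine: 0.979932 m * 11.942064 m = 11.702411 m^2. 1 ft^2 = 0.09290304 m^2, so 11.702411 m^2 = 11.702411 / 0.09290304 = 125.9637 ft^2 ≈ 126 ft^2 (4 s.f.).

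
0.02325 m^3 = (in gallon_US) 6.142. Check: 1 gallon_US = 0.0037854118 m^3, so 0.02325 m^3 = 0.02325 / 0.0037854118 = 6.1420002 gallon_US ≈ 6.142 gallon_US (4 s.f.).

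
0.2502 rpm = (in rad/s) 0.0262. Check: 1 rpm = 0.10471976 rad/s, so 0.2502 rpm = 0.2502 * 0.10471976 = 0.026200883 rad/s. Result: 0.026200883 rad/s ≈ 0.0262 rad/s (4 s.f.).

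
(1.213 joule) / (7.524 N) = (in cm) 1.213 joule = 1.213 J. 7.524 N is already in N. Combine: 1.213 J / 7.524 N = 0.16121744 m. 1 cm = 0.01 m, so 0.16121744 m = 0.16121744 / 0.01 = 16.121744 cm ≈ 16.12 cm (4 s.f.). Final answer: 16.12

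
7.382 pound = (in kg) 3.348. Check: 1 pound = 0.45359237 kg, so 7.382 pound = 7.382 * 0.45359237 = 3.3484189 kg. Result: 3.3484189 kg ≈ 3.348 kg (4 s.f.).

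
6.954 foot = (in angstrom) 2.12e+10. Check: 1 foot = 0.3048 m, so 6.954 foot = 6.954 * 0.3048 = 2.1195792 m. 1 angstrom = 1e-10 m, so 2.1195792 m = 2.1195792 / 1e-10 = 2.1195792e+10 angstrom ≈ 2.12e+10 angstrom (4 s.f.).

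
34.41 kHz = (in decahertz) 3441. Check: 1 kHz = 1000 Hz, so 34.41 kHz = 34.41 * 1000 = 34410 Hz. 1 decahertz = 10 Hz, so 34410 Hz = 34410 / 10 = 3441 decahertz.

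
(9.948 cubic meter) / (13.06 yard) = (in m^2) 0.833. Check: 9.948 cubic meter = 9.948 m^3. 1 yard = 0.9144 m, so 13.06 yard = 13.06 * 0.9144 = 11.942064 m. Combine: 9.948 m^3 / 11.942064 m = 0.83302183 m^2. Result: 0.83302183 m^2 ≈ 0.833 m^2 (4 s.f.).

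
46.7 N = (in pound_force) 1 pound_force = 4.4482216 N, so 46.7 N = 46.7 / 4.4482216 = 10.498578 pound_force ≈ 10.5 pound_force (4 s.f.). Final answer: 10.5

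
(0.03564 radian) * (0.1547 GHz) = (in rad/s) 5.514e+06. Check: 0.03564 radian = 0.03564 rad. 1 GHz = 1e+09 Hz, so 0.1547 GHz = 0.1547 * 1e+09 = 1.547e+08 Hz. Combine: 0.03564 rad * 1.547e+08 Hz = 5513508 rad/s. Result: 5513508 rad/s ≈ 5.514e+06 rad/s (4 s.f.).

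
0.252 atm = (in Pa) 1 atm = 101325 Pa, so 0.252 atm = 0.252 * 101325 = 25533.9 Pa. Result: 25533.9 Pa ≈ 2.553e+04 Pa (4 s.f.). Final answer: 2.553e+04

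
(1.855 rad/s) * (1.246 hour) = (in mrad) 1.855 rad/s is already in rad/s. 1 hour = 3600 s, so 1.246 hour = 1.246 * 3600 = 4485.6 s. Combine: 1.855 rad/s * 4485.6 s = 8320.788 rad. 1 mrad = 0.001 rad, so 8320.788 rad = 8320.788 / 0.001 = 8320788 mrad ≈ 8.321e+06 mrad (4 s.f.). Final answer: 8.321e+06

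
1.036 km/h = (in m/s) 0.2878. Check: 1 km/h = 0.27777778 m/s, so 1.036 km/h = 1.036 * 0.27777778 = 0.28777778 m/s. Result: 0.28777778 m/s ≈ 0.2878 m/s (4 s.f.).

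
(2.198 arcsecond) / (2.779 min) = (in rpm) 1 arcsecond = 4.8481368e-06 rad, so 2.198 arcsecond = 2.198 * 4.8481368e-06 = 1.0656205e-05 rad. 1 min = 60 s, so 2.779 min = 2.779 * 60 = 166.74 s. Combine: 1.0656205e-05 rad / 166.74 s = 6.3909108e-08 rad/s. 1 rpm = 0.10471976 rad/s, so 6.3909108e-08 rad/s = 6.3909108e-08 / 0.10471976 = 6.1028703e-07 rpm ≈ 6.103e-07 rpm (4 s.f.). Final answer: 6.103e-07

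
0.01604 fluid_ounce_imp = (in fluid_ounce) 1 fluid_ounce_imp = 2.8413063e-05 m^3, so 0.01604 fluid_ounce_imp = 0.01604 * 2.8413063e-05 = 4.5574552e-07 m^3. 1 fluid_ounce = 2.957353e-05 m^3, so 4.5574552e-07 m^3 = 4.5574552e-07 / 2.957353e-05 = 0.015410589 fluid_ounce ≈ 0.01541 fluid_ounce (4 s.f.). Final answer: 0.01541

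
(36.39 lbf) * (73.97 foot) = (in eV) 2.278e+22. Check: 1 lbf = 4.4482216 N, so 36.39 lbf = 36.39 * 4.4482216 = 161.87078 N. 1 foot = 0.3048 m, so 73.97 foot = 73.97 * 0.3048 = 22.546056 m. Combine: 161.87078 N * 22.546056 m = 3649.5478 J. 1 eV = 1.6021766e-19 J, so 3649.5478 J = 3649.5478 / 1.6021766e-19 = 2.2778686e+22 eV ≈ 2.278e+22 eV (4 s.f.).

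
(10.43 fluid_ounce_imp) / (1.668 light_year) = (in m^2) 1 fluid_ounce_imp = 2.8413063e-05 m^3, so 10.43 fluid_ounce_imp = 10.43 * 2.8413063e-05 = 0.00029634824 m^3. 1 light_year = 9.4607305e+15 m, so 1.668 light_year = 1.668 * 9.4607305e+15 = 1.5780498e+16 m. Combine: 0.00029634824 m^3 / 1.5780498e+16 m = 1.8779397e-20 m^2. Result: 1.8779397e-20 m^2 ≈ 1.878e-20 m^2 (4 s.f.). Final answer: 1.878e-20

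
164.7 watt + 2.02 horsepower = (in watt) 1671. Check: 164.7 watt = 164.7 W. 1 horsepower = 745.69987 W, so 2.02 horsepower = 2.02 * 745.69987 = 1506.3137 W. Sum: 164.7 + 1506.3137 = 1671.0137 W. 1671.0137 W = 1671.0137 watt ≈ 1671 watt (4 s.f.).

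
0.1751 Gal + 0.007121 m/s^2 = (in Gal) 1 Gal = 0.01 m/s^2, so 0.1751 Gal = 0.1751 * 0.01 = 0.001751 m/s^2. 0.007121 m/s^2 is already in m/s^2. Sum: 0.001751 + 0.007121 = 0.008872 m/s^2. 1 Gal = 0.01 m/s^2, so 0.008872 m/s^2 = 0.008872 / 0.01 = 0.8872 Gal. Final answer: 0.8872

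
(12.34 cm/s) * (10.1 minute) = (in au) 1 cm/s = 0.01 m/s, so 12.34 cm/s = 12.34 * 0.01 = 0.1234 m/s. 1 minute = 60 s, so 10.1 minute = 10.1 * 60 = 606 s. Combine: 0.1234 m/s * 606 s = 74.7804 m. 1 au = 1.4959787e+11 m, so 74.7804 m = 74.7804 / 1.4959787e+11 = 4.998761e-10 au ≈ 4.999e-10 au (4 s.f.). Final answer: 4.999e-10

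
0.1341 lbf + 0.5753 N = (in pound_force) 0.2634. Check: 1 lbf = 4.4482216 N, so 0.1341 lbf = 0.1341 * 4.4482216 = 0.59650652 N. 0.5753 N is already in N. Sum: 0.59650652 + 0.5753 = 1.1718065 N. 1 pound_force = 4.4482216 N, so 1.1718065 N = 1.1718065 / 4.4482216 = 0.26343258 pound_force ≈ 0.2634 pound_force (4 s.f.).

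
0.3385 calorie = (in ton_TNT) 1 calorie = 4.184 J, so 0.3385 calorie = 0.3385 * 4.184 = 1.416284 J. 1 ton_TNT = 4.184e+09 J, so 1.416284 J = 1.416284 / 4.184e+09 = 3.385e-10 ton_TNT. Final answer: 3.385e-10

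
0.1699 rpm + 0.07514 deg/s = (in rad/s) 1 rpm = 0.10471976 rad/s, so 0.1699 rpm = 0.1699 * 0.10471976 = 0.017791886 rad/s. 1 deg/s = 0.017453293 rad/s, so 0.07514 deg/s = 0.07514 * 0.017453293 = 0.0013114404 rad/s. Sum: 0.017791886 + 0.0013114404 = 0.019103327 rad/s. Result: 0.019103327 rad/s ≈ 0.0191 rad/s (4 s.f.). Final answer: 0.0191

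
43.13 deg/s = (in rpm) 1 deg/s = 0.017453293 rad/s, so 43.13 deg/s = 43.13 * 0.017453293 = 0.75276051 rad/s. 1 rpm = 0.10471976 rad/s, so 0.75276051 rad/s = 0.75276051 / 0.10471976 = 7.1883333 rpm ≈ 7.188 rpm (4 s.f.). Final answer: 7.188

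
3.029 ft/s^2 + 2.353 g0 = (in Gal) 2400. Check: 1 ft/s^2 = 0.3048 m/s^2, so 3.029 ft/s^2 = 3.029 * 0.3048 = 0.9232392 m/s^2. 1 g0 = 9.80665 m/s^2, so 2.353 g0 = 2.353 * 9.80665 = 23.075047 m/s^2. Sum: 0.9232392 + 23.075047 = 23.998287 m/s^2. 1 Gal = 0.01 m/s^2, so 23.998287 m/s^2 = 23.998287 / 0.01 = 2399.8287 Gal ≈ 2400 Gal (4 s.f.).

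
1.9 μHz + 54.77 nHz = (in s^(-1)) 1.955e-06. Check: 1 μHz = 1e-06 Hz, so 1.9 μHz = 1.9 * 1e-06 = 1.9e-06 Hz. 1 nHz = 1e-09 Hz, so 54.77 nHz = 54.77 * 1e-09 = 5.477e-08 Hz. Sum: 1.9e-06 + 5.477e-08 = 1.95477e-06 Hz. 1.95477e-06 Hz = 1.95477e-06 s^(-1) ≈ 1.955e-06 s^(-1) (4 s.f.).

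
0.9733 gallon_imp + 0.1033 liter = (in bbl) 1 gallon_imp = 0.00454609 m^3, so 0.9733 gallon_imp = 0.9733 * 0.00454609 = 0.0044247094 m^3. 1 liter = 0.001 m^3, so 0.1033 liter = 0.1033 * 0.001 = 0.0001033 m^3. Sum: 0.0044247094 + 0.0001033 = 0.0045280094 m^3. 1 bbl = 0.15898729 m^3, so 0.0045280094 m^3 = 0.0045280094 / 0.15898729 = 0.028480322 bbl ≈ 0.02848 bbl (4 s.f.). Final answer: 0.02848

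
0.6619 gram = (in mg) 661.9. Check: 1 gram = 0.001 kg, so 0.6619 gram = 0.6619 * 0.001 = 0.0006619 kg. 1 mg = 1e-06 kg, so 0.0006619 kg = 0.0006619 / 1e-06 = 661.9 mg.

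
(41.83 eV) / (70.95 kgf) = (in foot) 1 eV = 1.6021766e-19 J, so 41.83 eV = 41.83 * 1.6021766e-19 = 6.7019049e-18 J. 1 kgf = 9.80665 N, so 70.95 kgf = 70.95 * 9.80665 = 695.78182 N. Combine: 6.7019049e-18 J / 695.78182 N = 9.6321932e-21 m. 1 foot = 0.3048 m, so 9.6321932e-21 m = 9.6321932e-21 / 0.3048 = 3.1601684e-20 foot ≈ 3.16e-20 foot (4 s.f.). Final answer: 3.16e-20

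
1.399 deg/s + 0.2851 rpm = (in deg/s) 1 deg/s = 0.017453293 rad/s, so 1.399 deg/s = 1.399 * 0.017453293 = 0.024417156 rad/s. 1 rpm = 0.10471976 rad/s, so 0.2851 rpm = 0.2851 * 0.10471976 = 0.029855602 rad/s. Sum: 0.024417156 + 0.029855602 = 0.054272758 rad/s. 1 deg/s = 0.017453293 rad/s, so 0.054272758 rad/s = 0.054272758 / 0.017453293 = 3.1096 deg/s ≈ 3.11 deg/s (4 s.f.). Final answer: 3.11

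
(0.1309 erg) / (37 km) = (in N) 1 erg = 1e-07 J, so 0.1309 erg = 0.1309 * 1e-07 = 1.309e-08 J. 1 km = 1000 m, so 37 km = 37 * 1000 = 37000 m. Combine: 1.309e-08 J / 37000 m = 3.5378378e-13 N. Result: 3.5378378e-13 N ≈ 3.538e-13 N (4 s.f.). Final answer: 3.538e-13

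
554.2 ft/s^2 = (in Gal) 1 ft/s^2 = 0.3048 m/s^2, so 554.2 ft/s^2 = 554.2 * 0.3048 = 168.92016 m/s^2. 1 Gal = 0.01 m/s^2, so 168.92016 m/s^2 = 168.92016 / 0.01 = 16892.016 Gal ≈ 1.689e+04 Gal (4 s.f.). Final answer: 1.689e+04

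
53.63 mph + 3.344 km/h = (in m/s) 24.9. Check: 1 mph = 0.44704 m/s, so 53.63 mph = 53.63 * 0.44704 = 23.974755 m/s. 1 km/h = 0.27777778 m/s, so 3.344 km/h = 3.344 * 0.27777778 = 0.92888889 m/s. Sum: 23.974755 + 0.92888889 = 24.903644 m/s. Result: 24.903644 m/s ≈ 24.9 m/s (4 s.f.).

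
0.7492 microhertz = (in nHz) 1 microhertz = 1e-06 Hz, so 0.7492 microhertz = 0.7492 * 1e-06 = 7.492e-07 Hz. 1 nHz = 1e-09 Hz, so 7.492e-07 Hz = 7.492e-07 / 1e-09 = 749.2 nHz. Final answer: 749.2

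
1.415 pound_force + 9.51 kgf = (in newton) 99.56. Check: 1 pound_force = 4.4482216 N, so 1.415 pound_force = 1.415 * 4.4482216 = 6.2942336 N. 1 kgf = 9.80665 N, so 9.51 kgf = 9.51 * 9.80665 = 93.261241 N. Sum: 6.2942336 + 93.261241 = 99.555475 N. 99.555475 N = 99.555475 newton ≈ 99.56 newton (4 s.f.).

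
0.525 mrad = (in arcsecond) 108.3. Check: 1 mrad = 0.001 rad, so 0.525 mrad = 0.525 * 0.001 = 0.000525 rad. 1 arcsecond = 4.8481368e-06 rad, so 0.000525 rad = 0.000525 / 4.8481368e-06 = 108.28902 arcsecond ≈ 108.3 arcsecond (4 s.f.).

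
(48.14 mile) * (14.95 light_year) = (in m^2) 1 mile = 1609.344 m, so 48.14 mile = 48.14 * 1609.344 = 77473.82 m. 1 light_year = 9.4607305e+15 m, so 14.95 light_year = 14.95 * 9.4607305e+15 = 1.4143792e+17 m. Combine: 77473.82 m * 1.4143792e+17 m = 1.0957736e+22 m^2. Result: 1.0957736e+22 m^2 ≈ 1.096e+22 m^2 (4 s.f.). Final answer: 1.096e+22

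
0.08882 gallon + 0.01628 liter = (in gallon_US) 1 gallon = 0.0037854118 m^3, so 0.08882 gallon = 0.08882 * 0.0037854118 = 0.00033622027 m^3. 1 liter = 0.001 m^3, so 0.01628 liter = 0.01628 * 0.001 = 1.628e-05 m^3. Sum: 0.00033622027 + 1.628e-05 = 0.00035250027 m^3. 1 gallon_US = 0.0037854118 m^3, so 0.00035250027 m^3 = 0.00035250027 / 0.0037854118 = 0.093120721 gallon_US ≈ 0.09312 gallon_US (4 s.f.). Final answer: 0.09312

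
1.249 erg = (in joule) 1.249e-07. Check: 1 erg = 1e-07 J, so 1.249 erg = 1.249 * 1e-07 = 1.249e-07 J. 1.249e-07 J = 1.249e-07 joule.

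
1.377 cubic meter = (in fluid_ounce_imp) 4.846e+04. Check: 1.377 cubic meter = 1.377 m^3. 1 fluid_ounce_imp = 2.8413063e-05 m^3, so 1.377 m^3 = 1.377 / 2.8413063e-05 = 48463.625 fluid_ounce_imp ≈ 4.846e+04 fluid_ounce_imp (4 s.f.).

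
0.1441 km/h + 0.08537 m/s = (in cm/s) 1 km/h = 0.27777778 m/s, so 0.1441 km/h = 0.1441 * 0.27777778 = 0.040027778 m/s. 0.08537 m/s is already in m/s. Sum: 0.040027778 + 0.08537 = 0.12539778 m/s. 1 cm/s = 0.01 m/s, so 0.12539778 m/s = 0.12539778 / 0.01 = 12.539778 cm/s ≈ 12.54 cm/s (4 s.f.). Final answer: 12.54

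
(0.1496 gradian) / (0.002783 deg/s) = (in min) 0.8063. Check: 1 gradian = 0.015707963 rad, so 0.1496 gradian = 0.1496 * 0.015707963 = 0.0023499113 rad. 1 deg/s = 0.017453293 rad/s, so 0.002783 deg/s = 0.002783 * 0.017453293 = 4.8572513e-05 rad/s. Combine: 0.0023499113 rad / 4.8572513e-05 rad/s = 48.379447 s. 1 min = 60 s, so 48.379447 s = 48.379447 / 60 = 0.80632411 min ≈ 0.8063 min (4 s.f.).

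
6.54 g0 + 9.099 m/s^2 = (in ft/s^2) 240.3. Check: 1 g0 = 9.80665 m/s^2, so 6.54 g0 = 6.54 * 9.80665 = 64.135491 m/s^2. 9.099 m/s^2 is already in m/s^2. Sum: 64.135491 + 9.099 = 73.234491 m/s^2. 1 ft/s^2 = 0.3048 m/s^2, so 73.234491 m/s^2 = 73.234491 / 0.3048 = 240.27064 ft/s^2 ≈ 240.3 ft/s^2 (4 s.f.).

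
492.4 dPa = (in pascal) 49.24. Check: 1 dPa = 0.1 Pa, so 492.4 dPa = 492.4 * 0.1 = 49.24 Pa. 49.24 Pa = 49.24 pascal.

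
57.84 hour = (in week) 0.3443. Check: 1 hour = 3600 s, so 57.84 hour = 57.84 * 3600 = 208224 s. 1 week = 604800 s, so 208224 s = 208224 / 604800 = 0.34428571 week ≈ 0.3443 week (4 s.f.).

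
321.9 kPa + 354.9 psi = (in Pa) 1 kPa = 1000 Pa, so 321.9 kPa = 321.9 * 1000 = 321900 Pa. 1 psi = 6894.7573 Pa, so 354.9 psi = 354.9 * 6894.7573 = 2446949.4 Pa. Sum: 321900 + 2446949.4 = 2768849.4 Pa. Result: 2768849.4 Pa ≈ 2.769e+06 Pa (4 s.f.). Final answer: 2.769e+06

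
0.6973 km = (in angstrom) 1 km = 1000 m, so 0.6973 km = 0.6973 * 1000 = 697.3 m. 1 angstrom = 1e-10 m, so 697.3 m = 697.3 / 1e-10 = 6.973e+12 angstrom. Final answer: 6.973e+12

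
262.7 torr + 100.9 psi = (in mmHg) 1 torr = 133.32237 Pa, so 262.7 torr = 262.7 * 133.32237 = 35023.786 Pa. 1 psi = 6894.7573 Pa, so 100.9 psi = 100.9 * 6894.7573 = 695681.01 Pa. Sum: 35023.786 + 695681.01 = 730704.8 Pa. 1 mmHg = 133.32237 Pa, so 730704.8 Pa = 730704.8 / 133.32237 = 5480.7367 mmHg ≈ 5481 mmHg (4 s.f.). Final answer: 5481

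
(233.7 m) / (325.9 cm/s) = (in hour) 233.7 m is already in m. 1 cm/s = 0.01 m/s, so 325.9 cm/s = 325.9 * 0.01 = 3.259 m/s. Combine: 233.7 m / 3.259 m/s = 71.709113 s. 1 hour = 3600 s, so 71.709113 s = 71.709113 / 3600 = 0.019919198 hour ≈ 0.01992 hour (4 s.f.). Final answer: 0.01992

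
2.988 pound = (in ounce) 1 pound = 0.45359237 kg, so 2.988 pound = 2.988 * 0.45359237 = 1.355334 kg. 1 ounce = 0.028349523 kg, so 1.355334 kg = 1.355334 / 0.028349523 = 47.808 ounce ≈ 47.81 ounce (4 s.f.). Final answer: 47.81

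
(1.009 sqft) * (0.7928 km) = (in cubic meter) 1 sqft = 0.09290304 m^2, so 1.009 sqft = 1.009 * 0.09290304 = 0.093739167 m^2. 1 km = 1000 m, so 0.7928 km = 0.7928 * 1000 = 792.8 m. Combine: 0.093739167 m^2 * 792.8 m = 74.316412 m^3. 74.316412 m^3 = 74.316412 cubic meter ≈ 74.32 cubic meter (4 s.f.). Final answer: 74.32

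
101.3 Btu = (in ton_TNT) 2.554e-05. Check: 1 Btu = 1055.0559 J, so 101.3 Btu = 101.3 * 1055.0559 = 106877.16 J. 1 ton_TNT = 4.184e+09 J, so 106877.16 J = 106877.16 / 4.184e+09 = 2.5544254e-05 ton_TNT ≈ 2.554e-05 ton_TNT (4 s.f.).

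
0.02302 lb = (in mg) 1 lb = 0.45359237 kg, so 0.02302 lb = 0.02302 * 0.45359237 = 0.010441696 kg. 1 mg = 1e-06 kg, so 0.010441696 kg = 0.010441696 / 1e-06 = 10441.696 mg ≈ 1.044e+04 mg (4 s.f.). Final answer: 1.044e+04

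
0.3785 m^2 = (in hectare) 1 hectare = 10000 m^2, so 0.3785 m^2 = 0.3785 / 10000 = 3.785e-05 hectare. Final answer: 3.785e-05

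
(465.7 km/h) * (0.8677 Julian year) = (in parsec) 1 km/h = 0.27777778 m/s, so 465.7 km/h = 465.7 * 0.27777778 = 129.36111 m/s. 1 Julian year = 31557600 s, so 0.8677 Julian year = 0.8677 * 31557600 = 27382530 s. Combine: 129.36111 m/s * 27382530 s = 3.5422344e+09 m. 1 parsec = 3.0856776e+16 m, so 3.5422344e+09 m = 3.5422344e+09 / 3.0856776e+16 = 1.14796e-07 parsec ≈ 1.148e-07 parsec (4 s.f.). Final answer: 1.148e-07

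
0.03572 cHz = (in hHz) 3.572e-06. Check: 1 cHz = 0.01 Hz, so 0.03572 cHz = 0.03572 * 0.01 = 0.0003572 Hz. 1 hHz = 100 Hz, so 0.0003572 Hz = 0.0003572 / 100 = 3.572e-06 hHz.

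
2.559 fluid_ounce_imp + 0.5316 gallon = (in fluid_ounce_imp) 73.38. Check: 1 fluid_ounce_imp = 2.8413063e-05 m^3, so 2.559 fluid_ounce_imp = 2.559 * 2.8413063e-05 = 7.2709027e-05 m^3. 1 gallon = 0.0037854118 m^3, so 0.5316 gallon = 0.5316 * 0.0037854118 = 0.0020123249 m^3. Sum: 7.2709027e-05 + 0.0020123249 = 0.0020850339 m^3. 1 fluid_ounce_imp = 2.8413063e-05 m^3, so 0.0020850339 m^3 = 0.0020850339 / 2.8413063e-05 = 73.382935 fluid_ounce_imp ≈ 73.38 fluid_ounce_imp (4 s.f.).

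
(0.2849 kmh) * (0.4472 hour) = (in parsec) 4.129e-15. Check: 1 kmh = 0.27777778 m/s, so 0.2849 kmh = 0.2849 * 0.27777778 = 0.079138889 m/s. 1 hour = 3600 s, so 0.4472 hour = 0.4472 * 3600 = 1609.92 s. Combine: 0.079138889 m/s * 1609.92 s = 127.40728 m. 1 parsec = 3.0856776e+16 m, so 127.40728 m = 127.40728 / 3.0856776e+16 = 4.1289887e-15 parsec ≈ 4.129e-15 parsec (4 s.f.).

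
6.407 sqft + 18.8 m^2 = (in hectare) 0.00194. Check: 1 sqft = 0.09290304 m^2, so 6.407 sqft = 6.407 * 0.09290304 = 0.59522978 m^2. 18.8 m^2 is already in m^2. Sum: 0.59522978 + 18.8 = 19.39523 m^2. 1 hectare = 10000 m^2, so 19.39523 m^2 = 19.39523 / 10000 = 0.001939523 hectare ≈ 0.00194 hectare (4 s.f.).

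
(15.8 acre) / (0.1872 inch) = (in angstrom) 1 acre = 4046.8564 m^2, so 15.8 acre = 15.8 * 4046.8564 = 63940.331 m^2. 1 inch = 0.0254 m, so 0.1872 inch = 0.1872 * 0.0254 = 0.00475488 m. Combine: 63940.331 m^2 / 0.00475488 m = 13447307 m. 1 angstrom = 1e-10 m, so 13447307 m = 13447307 / 1e-10 = 1.3447307e+17 angstrom ≈ 1.345e+17 angstrom (4 s.f.). Final answer: 1.345e+17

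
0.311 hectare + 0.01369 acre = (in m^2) 3165. Check: 1 hectare = 10000 m^2, so 0.311 hectare = 0.311 * 10000 = 3110 m^2. 1 acre = 4046.8564 m^2, so 0.01369 acre = 0.01369 * 4046.8564 = 55.401464 m^2. Sum: 3110 + 55.401464 = 3165.4015 m^2. Result: 3165.4015 m^2 ≈ 3165 m^2 (4 s.f.).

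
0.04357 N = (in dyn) 1 dyn = 1e-05 N, so 0.04357 N = 0.04357 / 1e-05 = 4357 dyn. Final answer: 4357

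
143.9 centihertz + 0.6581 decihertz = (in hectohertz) 1 centihertz = 0.01 Hz, so 143.9 centihertz = 143.9 * 0.01 = 1.439 Hz. 1 decihertz = 0.1 Hz, so 0.6581 decihertz = 0.6581 * 0.1 = 0.06581 Hz. Sum: 1.439 + 0.06581 = 1.50481 Hz. 1 hectohertz = 100 Hz, so 1.50481 Hz = 1.50481 / 100 = 0.0150481 hectohertz ≈ 0.01505 hectohertz (4 s.f.). Final answer: 0.01505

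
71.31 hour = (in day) 2.971. Check: 1 hour = 3600 s, so 71.31 hour = 71.31 * 3600 = 256716 s. 1 day = 86400 s, so 256716 s = 256716 / 86400 = 2.97125 day ≈ 2.971 day (4 s.f.).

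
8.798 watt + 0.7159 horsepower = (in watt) 542.6. Check: 8.798 watt = 8.798 W. 1 horsepower = 745.69987 W, so 0.7159 horsepower = 0.7159 * 745.69987 = 533.84654 W. Sum: 8.798 + 533.84654 = 542.64454 W. 542.64454 W = 542.64454 watt ≈ 542.6 watt (4 s.f.).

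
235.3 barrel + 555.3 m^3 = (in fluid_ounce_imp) 2.086e+07. Check: 1 barrel = 0.15898729 m^3, so 235.3 barrel = 235.3 * 0.15898729 = 37.40971 m^3. 555.3 m^3 is already in m^3. Sum: 37.40971 + 555.3 = 592.70971 m^3. 1 fluid_ounce_imp = 2.8413063e-05 m^3, so 592.70971 m^3 = 592.70971 / 2.8413063e-05 = 20860466 fluid_ounce_imp ≈ 2.086e+07 fluid_ounce_imp (4 s.f.).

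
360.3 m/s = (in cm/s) 3.603e+04. Check: 1 cm/s = 0.01 m/s, so 360.3 m/s = 360.3 / 0.01 = 36030 cm/s ≈ 3.603e+04 cm/s (4 s.f.).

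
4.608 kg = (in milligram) 4.608e+06. Check: 1 milligram = 1e-06 kg, so 4.608 kg = 4.608 / 1e-06 = 4608000 milligram ≈ 4.608e+06 milligram (4 s.f.).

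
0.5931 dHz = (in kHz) 1 dHz = 0.1 Hz, so 0.5931 dHz = 0.5931 * 0.1 = 0.05931 Hz. 1 kHz = 1000 Hz, so 0.05931 Hz = 0.05931 / 1000 = 5.931e-05 kHz. Final answer: 5.931e-05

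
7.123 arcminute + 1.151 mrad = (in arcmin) 1 arcminute = 0.00029088821 rad, so 7.123 arcminute = 7.123 * 0.00029088821 = 0.0020719967 rad. 1 mrad = 0.001 rad, so 1.151 mrad = 1.151 * 0.001 = 0.001151 rad. Sum: 0.0020719967 + 0.001151 = 0.0032229967 rad. 1 arcmin = 0.00029088821 rad, so 0.0032229967 rad = 0.0032229967 / 0.00029088821 = 11.079847 arcmin ≈ 11.08 arcmin (4 s.f.). Final answer: 11.08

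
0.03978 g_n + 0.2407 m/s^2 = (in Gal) 63.08. Check: 1 g_n = 9.80665 m/s^2, so 0.03978 g_n = 0.03978 * 9.80665 = 0.39010854 m/s^2. 0.2407 m/s^2 is already in m/s^2. Sum: 0.39010854 + 0.2407 = 0.63080854 m/s^2. 1 Gal = 0.01 m/s^2, so 0.63080854 m/s^2 = 0.63080854 / 0.01 = 63.080854 Gal ≈ 63.08 Gal (4 s.f.).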